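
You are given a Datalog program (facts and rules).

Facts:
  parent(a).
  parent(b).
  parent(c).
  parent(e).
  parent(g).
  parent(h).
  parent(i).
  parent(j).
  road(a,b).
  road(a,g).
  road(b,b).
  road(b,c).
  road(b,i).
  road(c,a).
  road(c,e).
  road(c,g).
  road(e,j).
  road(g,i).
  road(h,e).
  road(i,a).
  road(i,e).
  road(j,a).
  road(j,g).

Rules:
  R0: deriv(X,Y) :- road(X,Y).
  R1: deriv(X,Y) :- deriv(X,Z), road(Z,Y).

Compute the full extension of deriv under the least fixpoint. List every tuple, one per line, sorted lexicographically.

round 1: derive deriv(a,b) via R0 from road(a,b)
round 1: derive deriv(a,g) via R0 from road(a,g)
round 1: derive deriv(b,b) via R0 from road(b,b)
round 1: derive deriv(b,c) via R0 from road(b,c)
round 1: derive deriv(b,i) via R0 from road(b,i)
round 1: derive deriv(c,a) via R0 from road(c,a)
round 1: derive deriv(c,e) via R0 from road(c,e)
round 1: derive deriv(c,g) via R0 from road(c,g)
round 1: derive deriv(e,j) via R0 from road(e,j)
round 1: derive deriv(g,i) via R0 from road(g,i)
round 1: derive deriv(h,e) via R0 from road(h,e)
round 1: derive deriv(i,a) via R0 from road(i,a)
round 1: derive deriv(i,e) via R0 from road(i,e)
round 1: derive deriv(j,a) via R0 from road(j,a)
round 1: derive deriv(j,g) via R0 from road(j,g)
round 2: derive deriv(a,c) via R1 from deriv(a,b), road(b,c)
round 2: derive deriv(a,i) via R1 from deriv(a,b), road(b,i)
round 2: derive deriv(b,a) via R1 from deriv(b,c), road(c,a)
round 2: derive deriv(b,e) via R1 from deriv(b,c), road(c,e)
round 2: derive deriv(b,g) via R1 from deriv(b,c), road(c,g)
round 2: derive deriv(c,b) via R1 from deriv(c,a), road(a,b)
round 2: derive deriv(c,i) via R1 from deriv(c,g), road(g,i)
round 2: derive deriv(c,j) via R1 from deriv(c,e), road(e,j)
round 2: derive deriv(e,a) via R1 from deriv(e,j), road(j,a)
round 2: derive deriv(e,g) via R1 from deriv(e,j), road(j,g)
round 2: derive deriv(g,a) via R1 from deriv(g,i), road(i,a)
round 2: derive deriv(g,e) via R1 from deriv(g,i), road(i,e)
round 2: derive deriv(h,j) via R1 from deriv(h,e), road(e,j)
round 2: derive deriv(i,b) via R1 from deriv(i,a), road(a,b)
round 2: derive deriv(i,g) via R1 from deriv(i,a), road(a,g)
round 2: derive deriv(i,j) via R1 from deriv(i,e), road(e,j)
round 2: derive deriv(j,b) via R1 from deriv(j,a), road(a,b)
round 2: derive deriv(j,i) via R1 from deriv(j,g), road(g,i)
round 3: derive deriv(a,a) via R1 from deriv(a,c), road(c,a)
round 3: derive deriv(a,e) via R1 from deriv(a,c), road(c,e)
round 3: derive deriv(b,j) via R1 from deriv(b,e), road(e,j)
round 3: derive deriv(c,c) via R1 from deriv(c,b), road(b,c)
round 3: derive deriv(e,b) via R1 from deriv(e,a), road(a,b)
round 3: derive deriv(e,i) via R1 from deriv(e,g), road(g,i)
round 3: derive deriv(g,b) via R1 from deriv(g,a), road(a,b)
round 3: derive deriv(g,g) via R1 from deriv(g,a), road(a,g)
round 3: derive deriv(g,j) via R1 from deriv(g,e), road(e,j)
round 3: derive deriv(h,a) via R1 from deriv(h,j), road(j,a)
round 3: derive deriv(h,g) via R1 from deriv(h,j), road(j,g)
round 3: derive deriv(i,c) via R1 from deriv(i,b), road(b,c)
round 3: derive deriv(i,i) via R1 from deriv(i,b), road(b,i)
round 3: derive deriv(j,c) via R1 from deriv(j,b), road(b,c)
round 3: derive deriv(j,e) via R1 from deriv(j,i), road(i,e)
round 4: derive deriv(a,j) via R1 from deriv(a,e), road(e,j)
round 4: derive deriv(e,c) via R1 from deriv(e,b), road(b,c)
round 4: derive deriv(e,e) via R1 from deriv(e,i), road(i,e)
round 4: derive deriv(g,c) via R1 from deriv(g,b), road(b,c)
round 4: derive deriv(h,b) via R1 from deriv(h,a), road(a,b)
round 4: derive deriv(h,i) via R1 from deriv(h,g), road(g,i)
round 4: derive deriv(j,j) via R1 from deriv(j,e), road(e,j)
round 5: derive deriv(h,c) via R1 from deriv(h,b), road(b,c)

deriv(a,a)
deriv(a,b)
deriv(a,c)
deriv(a,e)
deriv(a,g)
deriv(a,i)
deriv(a,j)
deriv(b,a)
deriv(b,b)
deriv(b,c)
deriv(b,e)
deriv(b,g)
deriv(b,i)
deriv(b,j)
deriv(c,a)
deriv(c,b)
deriv(c,c)
deriv(c,e)
deriv(c,g)
deriv(c,i)
deriv(c,j)
deriv(e,a)
deriv(e,b)
deriv(e,c)
deriv(e,e)
deriv(e,g)
deriv(e,i)
deriv(e,j)
deriv(g,a)
deriv(g,b)
deriv(g,c)
deriv(g,e)
deriv(g,g)
deriv(g,i)
deriv(g,j)
deriv(h,a)
deriv(h,b)
deriv(h,c)
deriv(h,e)
deriv(h,g)
deriv(h,i)
deriv(h,j)
deriv(i,a)
deriv(i,b)
deriv(i,c)
deriv(i,e)
deriv(i,g)
deriv(i,i)
deriv(i,j)
deriv(j,a)
deriv(j,b)
deriv(j,c)
deriv(j,e)
deriv(j,g)
deriv(j,i)
deriv(j,j)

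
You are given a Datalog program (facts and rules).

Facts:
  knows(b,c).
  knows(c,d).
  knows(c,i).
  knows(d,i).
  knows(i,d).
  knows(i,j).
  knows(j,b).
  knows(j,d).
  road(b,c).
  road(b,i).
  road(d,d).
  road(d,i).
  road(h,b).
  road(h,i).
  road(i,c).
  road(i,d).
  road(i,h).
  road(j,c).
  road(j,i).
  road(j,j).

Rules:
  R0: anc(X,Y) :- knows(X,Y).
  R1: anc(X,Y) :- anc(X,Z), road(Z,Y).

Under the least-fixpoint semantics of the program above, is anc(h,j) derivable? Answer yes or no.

no

round 1: derive anc(b,c) via R0 from knows(b,c)
round 1: derive anc(c,d) via R0 from knows(c,d)
round 1: derive anc(c,i) via R0 from knows(c,i)
round 1: derive anc(d,i) via R0 from knows(d,i)
round 1: derive anc(i,d) via R0 from knows(i,d)
round 1: derive anc(i,j) via R0 from knows(i,j)
round 1: derive anc(j,b) via R0 from knows(j,b)
round 1: derive anc(j,d) via R0 from knows(j,d)
round 2: derive anc(c,c) via R1 from anc(c,i), road(i,c)
round 2: derive anc(c,h) via R1 from anc(c,i), road(i,h)
round 2: derive anc(d,c) via R1 from anc(d,i), road(i,c)
round 2: derive anc(d,d) via R1 from anc(d,i), road(i,d)
round 2: derive anc(d,h) via R1 from anc(d,i), road(i,h)
round 2: derive anc(i,c) via R1 from anc(i,j), road(j,c)
round 2: derive anc(i,i) via R1 from anc(i,d), road(d,i)
round 2: derive anc(j,c) via R1 from anc(j,b), road(b,c)
round 2: derive anc(j,i) via R1 from anc(j,b), road(b,i)
round 3: derive anc(c,b) via R1 from anc(c,h), road(h,b)
round 3: derive anc(d,b) via R1 from anc(d,h), road(h,b)
round 3: derive anc(i,h) via R1 from anc(i,i), road(i,h)
round 3: derive anc(j,h) via R1 from anc(j,i), road(i,h)
round 4: derive anc(i,b) via R1 from anc(i,h), road(h,b)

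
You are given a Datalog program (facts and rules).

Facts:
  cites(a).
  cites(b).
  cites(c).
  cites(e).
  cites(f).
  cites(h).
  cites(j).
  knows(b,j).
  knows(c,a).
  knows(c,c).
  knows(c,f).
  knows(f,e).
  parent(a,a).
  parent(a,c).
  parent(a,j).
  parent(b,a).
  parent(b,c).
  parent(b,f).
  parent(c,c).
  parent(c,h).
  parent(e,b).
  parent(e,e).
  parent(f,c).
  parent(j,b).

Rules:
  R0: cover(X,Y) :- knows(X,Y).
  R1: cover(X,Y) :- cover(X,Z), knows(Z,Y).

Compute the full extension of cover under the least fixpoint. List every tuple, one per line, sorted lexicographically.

round 1: derive cover(b,j) via R0 from knows(b,j)
round 1: derive cover(c,a) via R0 from knows(c,a)
round 1: derive cover(c,c) via R0 from knows(c,c)
round 1: derive cover(c,f) via R0 from knows(c,f)
round 1: derive cover(f,e) via R0 from knows(f,e)
round 2: derive cover(c,e) via R1 from cover(c,f), knows(f,e)

cover(b,j)
cover(c,a)
cover(c,c)
cover(c,e)
cover(c,f)
cover(f,e)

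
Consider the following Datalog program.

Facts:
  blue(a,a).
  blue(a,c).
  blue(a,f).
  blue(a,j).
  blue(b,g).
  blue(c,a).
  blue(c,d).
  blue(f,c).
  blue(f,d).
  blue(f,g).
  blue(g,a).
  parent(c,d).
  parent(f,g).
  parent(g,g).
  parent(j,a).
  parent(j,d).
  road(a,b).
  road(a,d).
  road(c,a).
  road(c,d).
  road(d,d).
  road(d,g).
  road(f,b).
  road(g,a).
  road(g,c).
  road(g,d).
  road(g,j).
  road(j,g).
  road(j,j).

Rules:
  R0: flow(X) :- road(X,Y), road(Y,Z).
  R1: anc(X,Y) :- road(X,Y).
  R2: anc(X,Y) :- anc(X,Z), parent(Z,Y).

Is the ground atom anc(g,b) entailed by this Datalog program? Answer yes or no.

no

round 1: derive anc(a,b) via R1 from road(a,b)
round 1: derive anc(a,d) via R1 from road(a,d)
round 1: derive anc(c,a) via R1 from road(c,a)
round 1: derive anc(c,d) via R1 from road(c,d)
round 1: derive anc(d,d) via R1 from road(d,d)
round 1: derive anc(d,g) via R1 from road(d,g)
round 1: derive anc(f,b) via R1 from road(f,b)
round 1: derive anc(g,a) via R1 from road(g,a)
round 1: derive anc(g,c) via R1 from road(g,c)
round 1: derive anc(g,d) via R1 from road(g,d)
round 1: derive anc(g,j) via R1 from road(g,j)
round 1: derive anc(j,g) via R1 from road(j,g)
round 1: derive anc(j,j) via R1 from road(j,j)
round 2: derive anc(j,a) via R2 from anc(j,j), parent(j,a)
round 2: derive anc(j,d) via R2 from anc(j,j), parent(j,d)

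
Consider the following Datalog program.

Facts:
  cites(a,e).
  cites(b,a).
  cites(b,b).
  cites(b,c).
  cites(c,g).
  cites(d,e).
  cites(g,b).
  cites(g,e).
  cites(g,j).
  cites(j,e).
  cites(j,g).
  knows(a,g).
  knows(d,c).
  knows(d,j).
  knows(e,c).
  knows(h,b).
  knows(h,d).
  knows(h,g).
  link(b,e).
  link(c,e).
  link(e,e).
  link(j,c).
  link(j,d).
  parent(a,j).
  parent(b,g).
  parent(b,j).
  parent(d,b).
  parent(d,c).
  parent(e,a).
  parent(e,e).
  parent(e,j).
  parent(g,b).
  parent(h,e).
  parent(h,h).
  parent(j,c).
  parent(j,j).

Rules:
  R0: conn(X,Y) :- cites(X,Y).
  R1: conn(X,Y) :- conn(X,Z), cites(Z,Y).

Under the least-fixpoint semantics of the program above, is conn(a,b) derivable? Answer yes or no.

no

round 1: derive conn(a,e) via R0 from cites(a,e)
round 1: derive conn(b,a) via R0 from cites(b,a)
round 1: derive conn(b,b) via R0 from cites(b,b)
round 1: derive conn(b,c) via R0 from cites(b,c)
round 1: derive conn(c,g) via R0 from cites(c,g)
round 1: derive conn(d,e) via R0 from cites(d,e)
round 1: derive conn(g,b) via R0 from cites(g,b)
round 1: derive conn(g,e) via R0 from cites(g,e)
round 1: derive conn(g,j) via R0 from cites(g,j)
round 1: derive conn(j,e) via R0 from cites(j,e)
round 1: derive conn(j,g) via R0 from cites(j,g)
round 2: derive conn(b,e) via R1 from conn(b,a), cites(a,e)
round 2: derive conn(b,g) via R1 from conn(b,c), cites(c,g)
round 2: derive conn(c,b) via R1 from conn(c,g), cites(g,b)
round 2: derive conn(c,e) via R1 from conn(c,g), cites(g,e)
round 2: derive conn(c,j) via R1 from conn(c,g), cites(g,j)
round 2: derive conn(g,a) via R1 from conn(g,b), cites(b,a)
round 2: derive conn(g,c) via R1 from conn(g,b), cites(b,c)
round 2: derive conn(g,g) via R1 from conn(g,j), cites(j,g)
round 2: derive conn(j,b) via R1 from conn(j,g), cites(g,b)
round 2: derive conn(j,j) via R1 from conn(j,g), cites(g,j)
round 3: derive conn(b,j) via R1 from conn(b,g), cites(g,j)
round 3: derive conn(c,a) via R1 from conn(c,b), cites(b,a)
round 3: derive conn(c,c) via R1 from conn(c,b), cites(b,c)
round 3: derive conn(j,a) via R1 from conn(j,b), cites(b,a)
round 3: derive conn(j,c) via R1 from conn(j,b), cites(b,c)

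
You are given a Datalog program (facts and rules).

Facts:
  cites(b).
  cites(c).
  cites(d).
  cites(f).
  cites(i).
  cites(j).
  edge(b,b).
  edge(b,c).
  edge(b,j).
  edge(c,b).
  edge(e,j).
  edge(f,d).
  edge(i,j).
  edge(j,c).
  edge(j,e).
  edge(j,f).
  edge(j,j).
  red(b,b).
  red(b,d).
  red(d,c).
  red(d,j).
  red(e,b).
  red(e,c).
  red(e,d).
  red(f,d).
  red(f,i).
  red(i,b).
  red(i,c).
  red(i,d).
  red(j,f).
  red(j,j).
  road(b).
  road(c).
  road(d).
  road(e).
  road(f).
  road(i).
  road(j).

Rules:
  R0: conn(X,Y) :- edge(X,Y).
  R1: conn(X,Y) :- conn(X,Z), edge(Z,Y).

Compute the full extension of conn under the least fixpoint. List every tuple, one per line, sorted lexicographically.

conn(b,b)
conn(b,c)
conn(b,d)
conn(b,e)
conn(b,f)
conn(b,j)
conn(c,b)
conn(c,c)
conn(c,d)
conn(c,e)
conn(c,f)
conn(c,j)
conn(e,b)
conn(e,c)
conn(e,d)
conn(e,e)
conn(e,f)
conn(e,j)
conn(f,d)
conn(i,b)
conn(i,c)
conn(i,d)
conn(i,e)
conn(i,f)
conn(i,j)
conn(j,b)
conn(j,c)
conn(j,d)
conn(j,e)
conn(j,f)
conn(j,j)

round 1: derive conn(b,b) via R0 from edge(b,b)
round 1: derive conn(b,c) via R0 from edge(b,c)
round 1: derive conn(b,j) via R0 from edge(b,j)
round 1: derive conn(c,b) via R0 from edge(c,b)
round 1: derive conn(e,j) via R0 from edge(e,j)
round 1: derive conn(f,d) via R0 from edge(f,d)
round 1: derive conn(i,j) via R0 from edge(i,j)
round 1: derive conn(j,c) via R0 from edge(j,c)
round 1: derive conn(j,e) via R0 from edge(j,e)
round 1: derive conn(j,f) via R0 from edge(j,f)
round 1: derive conn(j,j) via R0 from edge(j,j)
round 2: derive conn(b,e) via R1 from conn(b,j), edge(j,e)
round 2: derive conn(b,f) via R1 from conn(b,j), edge(j,f)
round 2: derive conn(c,c) via R1 from conn(c,b), edge(b,c)
round 2: derive conn(c,j) via R1 from conn(c,b), edge(b,j)
round 2: derive conn(e,c) via R1 from conn(e,j), edge(j,c)
round 2: derive conn(e,e) via R1 from conn(e,j), edge(j,e)
round 2: derive conn(e,f) via R1 from conn(e,j), edge(j,f)
round 2: derive conn(i,c) via R1 from conn(i,j), edge(j,c)
round 2: derive conn(i,e) via R1 from conn(i,j), edge(j,e)
round 2: derive conn(i,f) via R1 from conn(i,j), edge(j,f)
round 2: derive conn(j,b) via R1 from conn(j,c), edge(c,b)
round 2: derive conn(j,d) via R1 from conn(j,f), edge(f,d)
round 3: derive conn(b,d) via R1 from conn(b,f), edge(f,d)
round 3: derive conn(c,e) via R1 from conn(c,j), edge(j,e)
round 3: derive conn(c,f) via R1 from conn(c,j), edge(j,f)
round 3: derive conn(e,b) via R1 from conn(e,c), edge(c,b)
round 3: derive conn(e,d) via R1 from conn(e,f), edge(f,d)
round 3: derive conn(i,b) via R1 from conn(i,c), edge(c,b)
round 3: derive conn(i,d) via R1 from conn(i,f), edge(f,d)
round 4: derive conn(c,d) via R1 from conn(c,f), edge(f,d)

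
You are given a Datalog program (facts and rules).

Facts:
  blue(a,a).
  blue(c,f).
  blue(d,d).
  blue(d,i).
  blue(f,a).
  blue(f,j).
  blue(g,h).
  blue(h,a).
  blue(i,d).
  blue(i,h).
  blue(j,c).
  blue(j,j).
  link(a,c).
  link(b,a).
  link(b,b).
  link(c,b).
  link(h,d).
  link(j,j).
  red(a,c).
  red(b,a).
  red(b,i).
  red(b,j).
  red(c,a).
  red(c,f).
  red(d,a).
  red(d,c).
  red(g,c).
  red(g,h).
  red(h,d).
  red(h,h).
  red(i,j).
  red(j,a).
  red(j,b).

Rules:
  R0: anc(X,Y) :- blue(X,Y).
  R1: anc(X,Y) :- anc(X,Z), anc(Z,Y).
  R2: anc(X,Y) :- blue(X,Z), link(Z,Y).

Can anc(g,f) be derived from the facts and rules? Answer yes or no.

round 1: derive anc(a,a) via R0 from blue(a,a)
round 1: derive anc(c,f) via R0 from blue(c,f)
round 1: derive anc(d,d) via R0 from blue(d,d)
round 1: derive anc(d,i) via R0 from blue(d,i)
round 1: derive anc(f,a) via R0 from blue(f,a)
round 1: derive anc(f,j) via R0 from blue(f,j)
round 1: derive anc(g,h) via R0 from blue(g,h)
round 1: derive anc(h,a) via R0 from blue(h,a)
round 1: derive anc(i,d) via R0 from blue(i,d)
round 1: derive anc(i,h) via R0 from blue(i,h)
round 1: derive anc(j,c) via R0 from blue(j,c)
round 1: derive anc(j,j) via R0 from blue(j,j)
round 1: derive anc(a,c) via R2 from blue(a,a), link(a,c)
round 1: derive anc(f,c) via R2 from blue(f,a), link(a,c)
round 1: derive anc(g,d) via R2 from blue(g,h), link(h,d)
round 1: derive anc(h,c) via R2 from blue(h,a), link(a,c)
round 1: derive anc(j,b) via R2 from blue(j,c), link(c,b)
round 2: derive anc(a,f) via R1 from anc(a,c), anc(c,f)
round 2: derive anc(c,a) via R1 from anc(c,f), anc(f,a)
round 2: derive anc(c,c) via R1 from anc(c,f), anc(f,c)
round 2: derive anc(c,j) via R1 from anc(c,f), anc(f,j)
round 2: derive anc(d,h) via R1 from anc(d,i), anc(i,h)
round 2: derive anc(f,b) via R1 from anc(f,j), anc(j,b)
round 2: derive anc(f,f) via R1 from anc(f,c), anc(c,f)
round 2: derive anc(g,a) via R1 from anc(g,h), anc(h,a)
round 2: derive anc(g,c) via R1 from anc(g,h), anc(h,c)
round 2: derive anc(g,i) via R1 from anc(g,d), anc(d,i)
round 2: derive anc(h,f) via R1 from anc(h,c), anc(c,f)
round 2: derive anc(i,a) via R1 from anc(i,h), anc(h,a)
round 2: derive anc(i,c) via R1 from anc(i,h), anc(h,c)
round 2: derive anc(i,i) via R1 from anc(i,d), anc(d,i)
round 2: derive anc(j,f) via R1 from anc(j,c), anc(c,f)
round 3: derive anc(a,b) via R1 from anc(a,f), anc(f,b)
round 3: derive anc(a,j) via R1 from anc(a,c), anc(c,j)
round 3: derive anc(c,b) via R1 from anc(c,f), anc(f,b)
round 3: derive anc(d,a) via R1 from anc(d,h), anc(h,a)
round 3: derive anc(d,c) via R1 from anc(d,h), anc(h,c)
round 3: derive anc(d,f) via R1 from anc(d,h), anc(h,f)
round 3: derive anc(g,f) via R1 from anc(g,a), anc(a,f)
round 3: derive anc(g,j) via R1 from anc(g,c), anc(c,j)
round 3: derive anc(h,b) via R1 from anc(h,f), anc(f,b)
round 3: derive anc(h,j) via R1 from anc(h,c), anc(c,j)
round 3: derive anc(i,f) via R1 from anc(i,a), anc(a,f)
round 3: derive anc(i,j) via R1 from anc(i,c), anc(c,j)
round 3: derive anc(j,a) via R1 from anc(j,c), anc(c,a)
round 4: derive anc(d,b) via R1 from anc(d,a), anc(a,b)
round 4: derive anc(d,j) via R1 from anc(d,a), anc(a,j)
round 4: derive anc(g,b) via R1 from anc(g,a), anc(a,b)
round 4: derive anc(i,b) via R1 from anc(i,a), anc(a,b)

yes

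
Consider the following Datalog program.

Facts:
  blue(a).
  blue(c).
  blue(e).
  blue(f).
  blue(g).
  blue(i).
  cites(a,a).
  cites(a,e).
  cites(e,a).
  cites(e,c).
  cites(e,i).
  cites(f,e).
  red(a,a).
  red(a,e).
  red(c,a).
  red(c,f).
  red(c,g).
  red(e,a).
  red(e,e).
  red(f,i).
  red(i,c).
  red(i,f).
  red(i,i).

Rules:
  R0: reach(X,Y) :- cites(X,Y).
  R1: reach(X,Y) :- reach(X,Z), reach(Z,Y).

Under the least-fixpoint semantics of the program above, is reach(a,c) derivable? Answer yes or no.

round 1: derive reach(a,a) via R0 from cites(a,a)
round 1: derive reach(a,e) via R0 from cites(a,e)
round 1: derive reach(e,a) via R0 from cites(e,a)
round 1: derive reach(e,c) via R0 from cites(e,c)
round 1: derive reach(e,i) via R0 from cites(e,i)
round 1: derive reach(f,e) via R0 from cites(f,e)
round 2: derive reach(a,c) via R1 from reach(a,e), reach(e,c)
round 2: derive reach(a,i) via R1 from reach(a,e), reach(e,i)
round 2: derive reach(e,e) via R1 from reach(e,a), reach(a,e)
round 2: derive reach(f,a) via R1 from reach(f,e), reach(e,a)
round 2: derive reach(f,c) via R1 from reach(f,e), reach(e,c)
round 2: derive reach(f,i) via R1 from reach(f,e), reach(e,i)

yes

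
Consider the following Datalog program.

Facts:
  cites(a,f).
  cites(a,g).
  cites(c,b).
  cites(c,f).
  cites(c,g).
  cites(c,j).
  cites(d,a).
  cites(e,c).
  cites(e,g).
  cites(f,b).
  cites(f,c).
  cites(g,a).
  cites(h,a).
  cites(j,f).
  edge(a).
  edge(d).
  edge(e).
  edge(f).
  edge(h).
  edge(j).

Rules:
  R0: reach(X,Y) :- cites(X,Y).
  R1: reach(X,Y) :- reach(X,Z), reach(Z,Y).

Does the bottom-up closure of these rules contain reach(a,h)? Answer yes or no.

no

round 1: derive reach(a,f) via R0 from cites(a,f)
round 1: derive reach(a,g) via R0 from cites(a,g)
round 1: derive reach(c,b) via R0 from cites(c,b)
round 1: derive reach(c,f) via R0 from cites(c,f)
round 1: derive reach(c,g) via R0 from cites(c,g)
round 1: derive reach(c,j) via R0 from cites(c,j)
round 1: derive reach(d,a) via R0 from cites(d,a)
round 1: derive reach(e,c) via R0 from cites(e,c)
round 1: derive reach(e,g) via R0 from cites(e,g)
round 1: derive reach(f,b) via R0 from cites(f,b)
round 1: derive reach(f,c) via R0 from cites(f,c)
round 1: derive reach(g,a) via R0 from cites(g,a)
round 1: derive reach(h,a) via R0 from cites(h,a)
round 1: derive reach(j,f) via R0 from cites(j,f)
round 2: derive reach(a,a) via R1 from reach(a,g), reach(g,a)
round 2: derive reach(a,b) via R1 from reach(a,f), reach(f,b)
round 2: derive reach(a,c) via R1 from reach(a,f), reach(f,c)
round 2: derive reach(c,a) via R1 from reach(c,g), reach(g,a)
round 2: derive reach(c,c) via R1 from reach(c,f), reach(f,c)
round 2: derive reach(d,f) via R1 from reach(d,a), reach(a,f)
round 2: derive reach(d,g) via R1 from reach(d,a), reach(a,g)
round 2: derive reach(e,a) via R1 from reach(e,g), reach(g,a)
round 2: derive reach(e,b) via R1 from reach(e,c), reach(c,b)
round 2: derive reach(e,f) via R1 from reach(e,c), reach(c,f)
round 2: derive reach(e,j) via R1 from reach(e,c), reach(c,j)
round 2: derive reach(f,f) via R1 from reach(f,c), reach(c,f)
round 2: derive reach(f,g) via R1 from reach(f,c), reach(c,g)
round 2: derive reach(f,j) via R1 from reach(f,c), reach(c,j)
round 2: derive reach(g,f) via R1 from reach(g,a), reach(a,f)
round 2: derive reach(g,g) via R1 from reach(g,a), reach(a,g)
round 2: derive reach(h,f) via R1 from reach(h,a), reach(a,f)
round 2: derive reach(h,g) via R1 from reach(h,a), reach(a,g)
round 2: derive reach(j,b) via R1 from reach(j,f), reach(f,b)
round 2: derive reach(j,c) via R1 from reach(j,f), reach(f,c)
round 3: derive reach(a,j) via R1 from reach(a,c), reach(c,j)
round 3: derive reach(d,b) via R1 from reach(d,a), reach(a,b)
round 3: derive reach(d,c) via R1 from reach(d,a), reach(a,c)
round 3: derive reach(d,j) via R1 from reach(d,f), reach(f,j)
round 3: derive reach(f,a) via R1 from reach(f,c), reach(c,a)
round 3: derive reach(g,b) via R1 from reach(g,a), reach(a,b)
round 3: derive reach(g,c) via R1 from reach(g,a), reach(a,c)
round 3: derive reach(g,j) via R1 from reach(g,f), reach(f,j)
round 3: derive reach(h,b) via R1 from reach(h,a), reach(a,b)
round 3: derive reach(h,c) via R1 from reach(h,a), reach(a,c)
round 3: derive reach(h,j) via R1 from reach(h,f), reach(f,j)
round 3: derive reach(j,a) via R1 from reach(j,c), reach(c,a)
round 3: derive reach(j,g) via R1 from reach(j,c), reach(c,g)
round 3: derive reach(j,j) via R1 from reach(j,c), reach(c,j)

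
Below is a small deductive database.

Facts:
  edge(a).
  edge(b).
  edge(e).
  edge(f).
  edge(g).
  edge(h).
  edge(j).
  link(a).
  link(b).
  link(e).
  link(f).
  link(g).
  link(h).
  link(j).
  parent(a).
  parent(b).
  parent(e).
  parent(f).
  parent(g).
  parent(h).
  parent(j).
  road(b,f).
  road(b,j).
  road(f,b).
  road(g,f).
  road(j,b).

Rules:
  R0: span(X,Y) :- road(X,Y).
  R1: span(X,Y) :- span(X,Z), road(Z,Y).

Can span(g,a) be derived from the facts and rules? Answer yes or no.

no

round 1: derive span(b,f) via R0 from road(b,f)
round 1: derive span(b,j) via R0 from road(b,j)
round 1: derive span(f,b) via R0 from road(f,b)
round 1: derive span(g,f) via R0 from road(g,f)
round 1: derive span(j,b) via R0 from road(j,b)
round 2: derive span(b,b) via R1 from span(b,f), road(f,b)
round 2: derive span(f,f) via R1 from span(f,b), road(b,f)
round 2: derive span(f,j) via R1 from span(f,b), road(b,j)
round 2: derive span(g,b) via R1 from span(g,f), road(f,b)
round 2: derive span(j,f) via R1 from span(j,b), road(b,f)
round 2: derive span(j,j) via R1 from span(j,b), road(b,j)
round 3: derive span(g,j) via R1 from span(g,b), road(b,j)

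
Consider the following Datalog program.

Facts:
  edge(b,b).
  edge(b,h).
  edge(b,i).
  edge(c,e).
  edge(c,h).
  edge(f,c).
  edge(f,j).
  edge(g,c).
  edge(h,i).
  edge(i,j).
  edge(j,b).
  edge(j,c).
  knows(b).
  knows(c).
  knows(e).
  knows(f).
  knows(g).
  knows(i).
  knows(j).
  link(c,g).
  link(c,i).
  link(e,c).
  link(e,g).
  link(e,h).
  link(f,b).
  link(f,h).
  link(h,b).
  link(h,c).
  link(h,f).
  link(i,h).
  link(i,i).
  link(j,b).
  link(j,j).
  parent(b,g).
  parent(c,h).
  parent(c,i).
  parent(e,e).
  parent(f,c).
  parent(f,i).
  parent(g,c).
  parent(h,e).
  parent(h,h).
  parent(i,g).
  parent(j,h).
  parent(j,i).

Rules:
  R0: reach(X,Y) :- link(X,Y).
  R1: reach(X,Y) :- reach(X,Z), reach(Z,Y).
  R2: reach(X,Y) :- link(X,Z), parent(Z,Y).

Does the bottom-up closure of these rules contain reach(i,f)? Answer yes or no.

yes

round 1: derive reach(c,g) via R0 from link(c,g)
round 1: derive reach(c,i) via R0 from link(c,i)
round 1: derive reach(e,c) via R0 from link(e,c)
round 1: derive reach(e,g) via R0 from link(e,g)
round 1: derive reach(e,h) via R0 from link(e,h)
round 1: derive reach(f,b) via R0 from link(f,b)
round 1: derive reach(f,h) via R0 from link(f,h)
round 1: derive reach(h,b) via R0 from link(h,b)
round 1: derive reach(h,c) via R0 from link(h,c)
round 1: derive reach(h,f) via R0 from link(h,f)
round 1: derive reach(i,h) via R0 from link(i,h)
round 1: derive reach(i,i) via R0 from link(i,i)
round 1: derive reach(j,b) via R0 from link(j,b)
round 1: derive reach(j,j) via R0 from link(j,j)
round 1: derive reach(c,c) via R2 from link(c,g), parent(g,c)
round 1: derive reach(e,e) via R2 from link(e,h), parent(h,e)
round 1: derive reach(e,i) via R2 from link(e,c), parent(c,i)
round 1: derive reach(f,e) via R2 from link(f,h), parent(h,e)
round 1: derive reach(f,g) via R2 from link(f,b), parent(b,g)
round 1: derive reach(h,g) via R2 from link(h,b), parent(b,g)
round 1: derive reach(h,h) via R2 from link(h,c), parent(c,h)
round 1: derive reach(h,i) via R2 from link(h,c), parent(c,i)
round 1: derive reach(i,e) via R2 from link(i,h), parent(h,e)
round 1: derive reach(i,g) via R2 from link(i,i), parent(i,g)
round 1: derive reach(j,g) via R2 from link(j,b), parent(b,g)
round 1: derive reach(j,h) via R2 from link(j,j), parent(j,h)
round 1: derive reach(j,i) via R2 from link(j,j), parent(j,i)
round 2: derive reach(c,e) via R1 from reach(c,i), reach(i,e)
round 2: derive reach(c,h) via R1 from reach(c,i), reach(i,h)
round 2: derive reach(e,b) via R1 from reach(e,h), reach(h,b)
round 2: derive reach(e,f) via R1 from reach(e,h), reach(h,f)
round 2: derive reach(f,c) via R1 from reach(f,e), reach(e,c)
round 2: derive reach(f,f) via R1 from reach(f,h), reach(h,f)
round 2: derive reach(f,i) via R1 from reach(f,e), reach(e,i)
round 2: derive reach(h,e) via R1 from reach(h,f), reach(f,e)
round 2: derive reach(i,b) via R1 from reach(i,h), reach(h,b)
round 2: derive reach(i,c) via R1 from reach(i,e), reach(e,c)
round 2: derive reach(i,f) via R1 from reach(i,h), reach(h,f)
round 2: derive reach(j,c) via R1 from reach(j,h), reach(h,c)
round 2: derive reach(j,e) via R1 from reach(j,i), reach(i,e)
round 2: derive reach(j,f) via R1 from reach(j,h), reach(h,f)
round 3: derive reach(c,b) via R1 from reach(c,e), reach(e,b)
round 3: derive reach(c,f) via R1 from reach(c,e), reach(e,f)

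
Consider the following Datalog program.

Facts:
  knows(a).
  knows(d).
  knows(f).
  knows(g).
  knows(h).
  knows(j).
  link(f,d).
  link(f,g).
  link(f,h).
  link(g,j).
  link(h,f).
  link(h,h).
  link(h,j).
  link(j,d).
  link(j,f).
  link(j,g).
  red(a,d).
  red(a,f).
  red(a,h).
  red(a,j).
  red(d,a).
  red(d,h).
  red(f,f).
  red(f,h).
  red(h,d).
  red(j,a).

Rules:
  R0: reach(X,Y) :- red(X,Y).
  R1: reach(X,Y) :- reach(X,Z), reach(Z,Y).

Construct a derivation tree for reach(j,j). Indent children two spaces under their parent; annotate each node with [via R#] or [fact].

reach(j,j)  [via R1]
  reach(j,a)  [via R0]
    red(j,a)  [fact]
  reach(a,j)  [via R0]
    red(a,j)  [fact]

round 1: derive reach(a,d) via R0 from red(a,d)
round 1: derive reach(a,f) via R0 from red(a,f)
round 1: derive reach(a,h) via R0 from red(a,h)
round 1: derive reach(a,j) via R0 from red(a,j)
round 1: derive reach(d,a) via R0 from red(d,a)
round 1: derive reach(d,h) via R0 from red(d,h)
round 1: derive reach(f,f) via R0 from red(f,f)
round 1: derive reach(f,h) via R0 from red(f,h)
round 1: derive reach(h,d) via R0 from red(h,d)
round 1: derive reach(j,a) via R0 from red(j,a)
round 2: derive reach(a,a) via R1 from reach(a,d), reach(d,a)
round 2: derive reach(d,d) via R1 from reach(d,a), reach(a,d)
round 2: derive reach(d,f) via R1 from reach(d,a), reach(a,f)
round 2: derive reach(d,j) via R1 from reach(d,a), reach(a,j)
round 2: derive reach(f,d) via R1 from reach(f,h), reach(h,d)
round 2: derive reach(h,a) via R1 from reach(h,d), reach(d,a)
round 2: derive reach(h,h) via R1 from reach(h,d), reach(d,h)
round 2: derive reach(j,d) via R1 from reach(j,a), reach(a,d)
round 2: derive reach(j,f) via R1 from reach(j,a), reach(a,f)
round 2: derive reach(j,h) via R1 from reach(j,a), reach(a,h)
round 2: derive reach(j,j) via R1 from reach(j,a), reach(a,j)
round 3: derive reach(f,a) via R1 from reach(f,d), reach(d,a)
round 3: derive reach(f,j) via R1 from reach(f,d), reach(d,j)
round 3: derive reach(h,f) via R1 from reach(h,a), reach(a,f)
round 3: derive reach(h,j) via R1 from reach(h,a), reach(a,j)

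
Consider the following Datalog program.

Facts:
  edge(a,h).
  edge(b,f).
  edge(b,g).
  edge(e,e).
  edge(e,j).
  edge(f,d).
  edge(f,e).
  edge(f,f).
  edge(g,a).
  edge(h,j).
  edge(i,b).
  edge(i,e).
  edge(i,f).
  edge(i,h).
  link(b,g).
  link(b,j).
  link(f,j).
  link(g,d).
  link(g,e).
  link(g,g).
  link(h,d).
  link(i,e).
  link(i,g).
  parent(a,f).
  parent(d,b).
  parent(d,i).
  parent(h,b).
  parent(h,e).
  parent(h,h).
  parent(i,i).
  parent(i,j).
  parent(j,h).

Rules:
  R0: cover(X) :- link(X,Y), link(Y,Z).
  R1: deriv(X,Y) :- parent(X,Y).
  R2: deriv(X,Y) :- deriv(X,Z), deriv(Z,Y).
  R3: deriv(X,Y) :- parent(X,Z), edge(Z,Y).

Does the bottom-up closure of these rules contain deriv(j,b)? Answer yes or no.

round 1: derive deriv(a,f) via R1 from parent(a,f)
round 1: derive deriv(d,b) via R1 from parent(d,b)
round 1: derive deriv(d,i) via R1 from parent(d,i)
round 1: derive deriv(h,b) via R1 from parent(h,b)
round 1: derive deriv(h,e) via R1 from parent(h,e)
round 1: derive deriv(h,h) via R1 from parent(h,h)
round 1: derive deriv(i,i) via R1 from parent(i,i)
round 1: derive deriv(i,j) via R1 from parent(i,j)
round 1: derive deriv(j,h) via R1 from parent(j,h)
round 1: derive deriv(a,d) via R3 from parent(a,f), edge(f,d)
round 1: derive deriv(a,e) via R3 from parent(a,f), edge(f,e)
round 1: derive deriv(d,e) via R3 from parent(d,i), edge(i,e)
round 1: derive deriv(d,f) via R3 from parent(d,b), edge(b,f)
round 1: derive deriv(d,g) via R3 from parent(d,b), edge(b,g)
round 1: derive deriv(d,h) via R3 from parent(d,i), edge(i,h)
round 1: derive deriv(h,f) via R3 from parent(h,b), edge(b,f)
round 1: derive deriv(h,g) via R3 from parent(h,b), edge(b,g)
round 1: derive deriv(h,j) via R3 from parent(h,e), edge(e,j)
round 1: derive deriv(i,b) via R3 from parent(i,i), edge(i,b)
round 1: derive deriv(i,e) via R3 from parent(i,i), edge(i,e)
round 1: derive deriv(i,f) via R3 from parent(i,i), edge(i,f)
round 1: derive deriv(i,h) via R3 from parent(i,i), edge(i,h)
round 1: derive deriv(j,j) via R3 from parent(j,h), edge(h,j)
round 2: derive deriv(a,b) via R2 from deriv(a,d), deriv(d,b)
round 2: derive deriv(a,g) via R2 from deriv(a,d), deriv(d,g)
round 2: derive deriv(a,h) via R2 from deriv(a,d), deriv(d,h)
round 2: derive deriv(a,i) via R2 from deriv(a,d), deriv(d,i)
round 2: derive deriv(d,j) via R2 from deriv(d,h), deriv(h,j)
round 2: derive deriv(i,g) via R2 from deriv(i,h), deriv(h,g)
round 2: derive deriv(j,b) via R2 from deriv(j,h), deriv(h,b)
round 2: derive deriv(j,e) via R2 from deriv(j,h), deriv(h,e)
round 2: derive deriv(j,f) via R2 from deriv(j,h), deriv(h,f)
round 2: derive deriv(j,g) via R2 from deriv(j,h), deriv(h,g)
round 3: derive deriv(a,j) via R2 from deriv(a,d), deriv(d,j)

yes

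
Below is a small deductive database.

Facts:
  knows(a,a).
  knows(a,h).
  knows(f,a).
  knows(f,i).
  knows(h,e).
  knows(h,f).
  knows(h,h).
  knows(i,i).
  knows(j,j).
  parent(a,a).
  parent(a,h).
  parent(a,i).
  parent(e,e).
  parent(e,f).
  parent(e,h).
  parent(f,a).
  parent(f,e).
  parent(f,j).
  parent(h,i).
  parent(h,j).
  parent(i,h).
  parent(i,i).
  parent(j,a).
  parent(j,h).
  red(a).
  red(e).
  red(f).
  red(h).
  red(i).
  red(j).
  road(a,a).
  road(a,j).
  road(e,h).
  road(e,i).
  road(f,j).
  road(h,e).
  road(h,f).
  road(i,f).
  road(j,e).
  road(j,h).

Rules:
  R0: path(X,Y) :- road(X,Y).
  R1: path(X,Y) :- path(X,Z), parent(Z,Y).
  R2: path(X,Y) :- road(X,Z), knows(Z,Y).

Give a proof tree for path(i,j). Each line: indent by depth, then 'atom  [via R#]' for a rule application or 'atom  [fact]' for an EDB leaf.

round 1: derive path(a,a) via R0 from road(a,a)
round 1: derive path(a,j) via R0 from road(a,j)
round 1: derive path(e,h) via R0 from road(e,h)
round 1: derive path(e,i) via R0 from road(e,i)
round 1: derive path(f,j) via R0 from road(f,j)
round 1: derive path(h,e) via R0 from road(h,e)
round 1: derive path(h,f) via R0 from road(h,f)
round 1: derive path(i,f) via R0 from road(i,f)
round 1: derive path(j,e) via R0 from road(j,e)
round 1: derive path(j,h) via R0 from road(j,h)
round 1: derive path(a,h) via R2 from road(a,a), knows(a,h)
round 1: derive path(e,e) via R2 from road(e,h), knows(h,e)
round 1: derive path(e,f) via R2 from road(e,h), knows(h,f)
round 1: derive path(h,a) via R2 from road(h,f), knows(f,a)
round 1: derive path(h,i) via R2 from road(h,f), knows(f,i)
round 1: derive path(i,a) via R2 from road(i,f), knows(f,a)
round 1: derive path(i,i) via R2 from road(i,f), knows(f,i)
round 1: derive path(j,f) via R2 from road(j,h), knows(h,f)
round 2: derive path(a,i) via R1 from path(a,a), parent(a,i)
round 2: derive path(e,a) via R1 from path(e,f), parent(f,a)
round 2: derive path(e,j) via R1 from path(e,f), parent(f,j)
round 2: derive path(f,a) via R1 from path(f,j), parent(j,a)
round 2: derive path(f,h) via R1 from path(f,j), parent(j,h)
round 2: derive path(h,h) via R1 from path(h,a), parent(a,h)
round 2: derive path(h,j) via R1 from path(h,f), parent(f,j)
round 2: derive path(i,e) via R1 from path(i,f), parent(f,e)
round 2: derive path(i,h) via R1 from path(i,a), parent(a,h)
round 2: derive path(i,j) via R1 from path(i,f), parent(f,j)
round 2: derive path(j,a) via R1 from path(j,f), parent(f,a)
round 2: derive path(j,i) via R1 from path(j,h), parent(h,i)
round 2: derive path(j,j) via R1 from path(j,f), parent(f,j)
round 3: derive path(f,i) via R1 from path(f,a), parent(a,i)

path(i,j)  [via R1]
  path(i,f)  [via R0]
    road(i,f)  [fact]
  parent(f,j)  [fact]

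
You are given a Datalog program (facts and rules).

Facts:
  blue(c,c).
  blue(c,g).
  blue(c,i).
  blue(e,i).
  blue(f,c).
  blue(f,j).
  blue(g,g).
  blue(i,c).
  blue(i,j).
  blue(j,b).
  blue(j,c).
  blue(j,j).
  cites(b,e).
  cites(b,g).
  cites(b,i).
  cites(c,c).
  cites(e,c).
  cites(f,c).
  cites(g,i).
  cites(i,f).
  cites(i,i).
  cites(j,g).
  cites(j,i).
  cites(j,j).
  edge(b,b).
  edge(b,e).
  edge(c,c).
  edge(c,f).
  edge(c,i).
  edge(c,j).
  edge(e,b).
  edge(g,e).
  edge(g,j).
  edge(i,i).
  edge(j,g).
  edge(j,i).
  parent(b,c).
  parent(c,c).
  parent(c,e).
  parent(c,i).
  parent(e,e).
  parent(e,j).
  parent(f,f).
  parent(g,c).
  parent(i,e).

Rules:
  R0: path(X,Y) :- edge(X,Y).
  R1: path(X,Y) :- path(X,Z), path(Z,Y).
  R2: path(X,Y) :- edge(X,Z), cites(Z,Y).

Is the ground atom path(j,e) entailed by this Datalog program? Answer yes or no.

round 1: derive path(b,b) via R0 from edge(b,b)
round 1: derive path(b,e) via R0 from edge(b,e)
round 1: derive path(c,c) via R0 from edge(c,c)
round 1: derive path(c,f) via R0 from edge(c,f)
round 1: derive path(c,i) via R0 from edge(c,i)
round 1: derive path(c,j) via R0 from edge(c,j)
round 1: derive path(e,b) via R0 from edge(e,b)
round 1: derive path(g,e) via R0 from edge(g,e)
round 1: derive path(g,j) via R0 from edge(g,j)
round 1: derive path(i,i) via R0 from edge(i,i)
round 1: derive path(j,g) via R0 from edge(j,g)
round 1: derive path(j,i) via R0 from edge(j,i)
round 1: derive path(b,c) via R2 from edge(b,e), cites(e,c)
round 1: derive path(b,g) via R2 from edge(b,b), cites(b,g)
round 1: derive path(b,i) via R2 from edge(b,b), cites(b,i)
round 1: derive path(c,g) via R2 from edge(c,j), cites(j,g)
round 1: derive path(e,e) via R2 from edge(e,b), cites(b,e)
round 1: derive path(e,g) via R2 from edge(e,b), cites(b,g)
round 1: derive path(e,i) via R2 from edge(e,b), cites(b,i)
round 1: derive path(g,c) via R2 from edge(g,e), cites(e,c)
round 1: derive path(g,g) via R2 from edge(g,j), cites(j,g)
round 1: derive path(g,i) via R2 from edge(g,j), cites(j,i)
round 1: derive path(i,f) via R2 from edge(i,i), cites(i,f)
round 1: derive path(j,f) via R2 from edge(j,i), cites(i,f)
round 2: derive path(b,f) via R1 from path(b,c), path(c,f)
round 2: derive path(b,j) via R1 from path(b,c), path(c,j)
round 2: derive path(c,e) via R1 from path(c,g), path(g,e)
round 2: derive path(e,c) via R1 from path(e,b), path(b,c)
round 2: derive path(e,f) via R1 from path(e,i), path(i,f)
round 2: derive path(e,j) via R1 from path(e,g), path(g,j)
round 2: derive path(g,b) via R1 from path(g,e), path(e,b)
round 2: derive path(g,f) via R1 from path(g,c), path(c,f)
round 2: derive path(j,c) via R1 from path(j,g), path(g,c)
round 2: derive path(j,e) via R1 from path(j,g), path(g,e)
round 2: derive path(j,j) via R1 from path(j,g), path(g,j)
round 3: derive path(c,b) via R1 from path(c,e), path(e,b)
round 3: derive path(j,b) via R1 from path(j,e), path(e,b)

yes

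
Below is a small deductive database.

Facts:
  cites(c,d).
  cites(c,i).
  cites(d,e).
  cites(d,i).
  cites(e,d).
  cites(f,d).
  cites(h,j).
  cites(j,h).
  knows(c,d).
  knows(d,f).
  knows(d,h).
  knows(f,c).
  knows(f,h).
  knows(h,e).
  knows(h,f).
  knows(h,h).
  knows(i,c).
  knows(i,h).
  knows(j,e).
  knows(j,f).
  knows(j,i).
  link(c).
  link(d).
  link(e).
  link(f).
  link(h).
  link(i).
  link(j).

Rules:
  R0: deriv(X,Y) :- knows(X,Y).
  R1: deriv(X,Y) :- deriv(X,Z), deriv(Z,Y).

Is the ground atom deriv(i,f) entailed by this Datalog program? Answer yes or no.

round 1: derive deriv(c,d) via R0 from knows(c,d)
round 1: derive deriv(d,f) via R0 from knows(d,f)
round 1: derive deriv(d,h) via R0 from knows(d,h)
round 1: derive deriv(f,c) via R0 from knows(f,c)
round 1: derive deriv(f,h) via R0 from knows(f,h)
round 1: derive deriv(h,e) via R0 from knows(h,e)
round 1: derive deriv(h,f) via R0 from knows(h,f)
round 1: derive deriv(h,h) via R0 from knows(h,h)
round 1: derive deriv(i,c) via R0 from knows(i,c)
round 1: derive deriv(i,h) via R0 from knows(i,h)
round 1: derive deriv(j,e) via R0 from knows(j,e)
round 1: derive deriv(j,f) via R0 from knows(j,f)
round 1: derive deriv(j,i) via R0 from knows(j,i)
round 2: derive deriv(c,f) via R1 from deriv(c,d), deriv(d,f)
round 2: derive deriv(c,h) via R1 from deriv(c,d), deriv(d,h)
round 2: derive deriv(d,c) via R1 from deriv(d,f), deriv(f,c)
round 2: derive deriv(d,e) via R1 from deriv(d,h), deriv(h,e)
round 2: derive deriv(f,d) via R1 from deriv(f,c), deriv(c,d)
round 2: derive deriv(f,e) via R1 from deriv(f,h), deriv(h,e)
round 2: derive deriv(f,f) via R1 from deriv(f,h), deriv(h,f)
round 2: derive deriv(h,c) via R1 from deriv(h,f), deriv(f,c)
round 2: derive deriv(i,d) via R1 from deriv(i,c), deriv(c,d)
round 2: derive deriv(i,e) via R1 from deriv(i,h), deriv(h,e)
round 2: derive deriv(i,f) via R1 from deriv(i,h), deriv(h,f)
round 2: derive deriv(j,c) via R1 from deriv(j,f), deriv(f,c)
round 2: derive deriv(j,h) via R1 from deriv(j,f), deriv(f,h)
round 3: derive deriv(c,c) via R1 from deriv(c,d), deriv(d,c)
round 3: derive deriv(c,e) via R1 from deriv(c,d), deriv(d,e)
round 3: derive deriv(d,d) via R1 from deriv(d,c), deriv(c,d)
round 3: derive deriv(h,d) via R1 from deriv(h,c), deriv(c,d)
round 3: derive deriv(j,d) via R1 from deriv(j,c), deriv(c,d)

yes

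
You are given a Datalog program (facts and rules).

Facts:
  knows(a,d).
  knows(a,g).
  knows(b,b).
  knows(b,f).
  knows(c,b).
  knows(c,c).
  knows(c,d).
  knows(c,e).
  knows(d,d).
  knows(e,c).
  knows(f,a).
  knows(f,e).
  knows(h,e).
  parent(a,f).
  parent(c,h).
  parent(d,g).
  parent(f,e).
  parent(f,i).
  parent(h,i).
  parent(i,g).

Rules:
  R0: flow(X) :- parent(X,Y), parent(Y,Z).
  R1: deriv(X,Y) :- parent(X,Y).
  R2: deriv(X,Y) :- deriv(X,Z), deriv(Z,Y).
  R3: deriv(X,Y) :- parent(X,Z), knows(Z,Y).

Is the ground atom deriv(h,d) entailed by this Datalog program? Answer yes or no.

no

round 1: derive deriv(a,f) via R1 from parent(a,f)
round 1: derive deriv(c,h) via R1 from parent(c,h)
round 1: derive deriv(d,g) via R1 from parent(d,g)
round 1: derive deriv(f,e) via R1 from parent(f,e)
round 1: derive deriv(f,i) via R1 from parent(f,i)
round 1: derive deriv(h,i) via R1 from parent(h,i)
round 1: derive deriv(i,g) via R1 from parent(i,g)
round 1: derive deriv(a,a) via R3 from parent(a,f), knows(f,a)
round 1: derive deriv(a,e) via R3 from parent(a,f), knows(f,e)
round 1: derive deriv(c,e) via R3 from parent(c,h), knows(h,e)
round 1: derive deriv(f,c) via R3 from parent(f,e), knows(e,c)
round 2: derive deriv(a,c) via R2 from deriv(a,f), deriv(f,c)
round 2: derive deriv(a,i) via R2 from deriv(a,f), deriv(f,i)
round 2: derive deriv(c,i) via R2 from deriv(c,h), deriv(h,i)
round 2: derive deriv(f,g) via R2 from deriv(f,i), deriv(i,g)
round 2: derive deriv(f,h) via R2 from deriv(f,c), deriv(c,h)
round 2: derive deriv(h,g) via R2 from deriv(h,i), deriv(i,g)
round 3: derive deriv(a,g) via R2 from deriv(a,f), deriv(f,g)
round 3: derive deriv(a,h) via R2 from deriv(a,c), deriv(c,h)
round 3: derive deriv(c,g) via R2 from deriv(c,h), deriv(h,g)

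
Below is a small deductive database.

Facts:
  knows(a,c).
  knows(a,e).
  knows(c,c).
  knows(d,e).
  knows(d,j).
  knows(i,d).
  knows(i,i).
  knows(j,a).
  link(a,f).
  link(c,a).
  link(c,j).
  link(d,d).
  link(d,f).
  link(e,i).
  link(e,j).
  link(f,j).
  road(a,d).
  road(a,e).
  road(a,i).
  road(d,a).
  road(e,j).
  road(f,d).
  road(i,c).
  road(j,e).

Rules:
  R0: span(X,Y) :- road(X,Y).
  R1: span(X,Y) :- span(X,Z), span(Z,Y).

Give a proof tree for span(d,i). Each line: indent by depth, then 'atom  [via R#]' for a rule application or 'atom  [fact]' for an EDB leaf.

span(d,i)  [via R1]
  span(d,a)  [via R0]
    road(d,a)  [fact]
  span(a,i)  [via R0]
    road(a,i)  [fact]

round 1: derive span(a,d) via R0 from road(a,d)
round 1: derive span(a,e) via R0 from road(a,e)
round 1: derive span(a,i) via R0 from road(a,i)
round 1: derive span(d,a) via R0 from road(d,a)
round 1: derive span(e,j) via R0 from road(e,j)
round 1: derive span(f,d) via R0 from road(f,d)
round 1: derive span(i,c) via R0 from road(i,c)
round 1: derive span(j,e) via R0 from road(j,e)
round 2: derive span(a,a) via R1 from span(a,d), span(d,a)
round 2: derive span(a,c) via R1 from span(a,i), span(i,c)
round 2: derive span(a,j) via R1 from span(a,e), span(e,j)
round 2: derive span(d,d) via R1 from span(d,a), span(a,d)
round 2: derive span(d,e) via R1 from span(d,a), span(a,e)
round 2: derive span(d,i) via R1 from span(d,a), span(a,i)
round 2: derive span(e,e) via R1 from span(e,j), span(j,e)
round 2: derive span(f,a) via R1 from span(f,d), span(d,a)
round 2: derive span(j,j) via R1 from span(j,e), span(e,j)
round 3: derive span(d,c) via R1 from span(d,a), span(a,c)
round 3: derive span(d,j) via R1 from span(d,a), span(a,j)
round 3: derive span(f,c) via R1 from span(f,a), span(a,c)
round 3: derive span(f,e) via R1 from span(f,a), span(a,e)
round 3: derive span(f,i) via R1 from span(f,a), span(a,i)
round 3: derive span(f,j) via R1 from span(f,a), span(a,j)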